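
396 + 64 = 460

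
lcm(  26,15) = 390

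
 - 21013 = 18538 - 39551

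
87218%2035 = 1748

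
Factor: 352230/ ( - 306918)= - 995/867 = - 3^( -1) * 5^1*17^( - 2)*199^1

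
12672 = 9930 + 2742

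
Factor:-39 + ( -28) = -67^1 = - 67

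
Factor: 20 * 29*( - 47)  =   - 27260= -  2^2 *5^1*29^1* 47^1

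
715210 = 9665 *74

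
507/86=5+77/86 = 5.90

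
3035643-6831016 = -3795373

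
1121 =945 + 176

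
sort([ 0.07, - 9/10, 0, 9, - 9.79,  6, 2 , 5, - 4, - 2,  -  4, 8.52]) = [-9.79, - 4, - 4, - 2, - 9/10,  0,0.07, 2, 5, 6,8.52, 9]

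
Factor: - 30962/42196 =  - 2^(-1)*7^ ( - 1 )*11^(-1 )*113^1 = - 113/154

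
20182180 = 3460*5833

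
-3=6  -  9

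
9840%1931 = 185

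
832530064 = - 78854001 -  - 911384065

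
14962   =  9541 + 5421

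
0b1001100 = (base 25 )31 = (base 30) 2g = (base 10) 76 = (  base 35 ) 26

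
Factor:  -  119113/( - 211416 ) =2^ (-3 )*3^( - 1)*23^ (-1 )*311^1 = 311/552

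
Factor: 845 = 5^1*13^2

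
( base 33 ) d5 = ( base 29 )es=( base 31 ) E0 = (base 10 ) 434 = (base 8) 662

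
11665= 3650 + 8015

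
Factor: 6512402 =2^1*13^1*19^1* 13183^1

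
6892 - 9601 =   -  2709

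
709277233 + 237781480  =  947058713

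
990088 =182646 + 807442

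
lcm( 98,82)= 4018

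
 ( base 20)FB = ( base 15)15b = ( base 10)311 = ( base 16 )137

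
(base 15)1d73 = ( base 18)11E0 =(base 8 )14410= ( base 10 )6408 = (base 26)9CC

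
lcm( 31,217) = 217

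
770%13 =3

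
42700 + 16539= 59239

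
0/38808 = 0 =0.00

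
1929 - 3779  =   - 1850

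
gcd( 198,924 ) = 66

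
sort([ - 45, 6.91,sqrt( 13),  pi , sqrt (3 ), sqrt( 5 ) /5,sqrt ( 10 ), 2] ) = [ - 45,sqrt( 5) /5, sqrt( 3),2, pi,  sqrt( 10), sqrt( 13) , 6.91 ] 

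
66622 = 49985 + 16637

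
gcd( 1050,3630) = 30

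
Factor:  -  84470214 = -2^1 * 3^1*23^1*29^1*21107^1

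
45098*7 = 315686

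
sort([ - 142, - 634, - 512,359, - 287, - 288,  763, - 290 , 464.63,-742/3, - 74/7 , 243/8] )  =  [ - 634,-512, - 290, - 288, -287,- 742/3, - 142, - 74/7,  243/8  ,  359, 464.63, 763 ] 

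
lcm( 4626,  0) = 0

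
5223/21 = 248 + 5/7 = 248.71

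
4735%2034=667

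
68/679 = 68/679 = 0.10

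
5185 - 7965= - 2780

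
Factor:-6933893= - 6933893^1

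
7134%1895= 1449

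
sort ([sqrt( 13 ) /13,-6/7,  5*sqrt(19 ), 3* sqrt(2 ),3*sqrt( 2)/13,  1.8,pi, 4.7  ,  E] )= [-6/7  ,  sqrt(13 )/13 , 3*sqrt( 2 ) /13, 1.8,  E , pi,  3*sqrt( 2), 4.7, 5*sqrt( 19 ) ] 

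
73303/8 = 73303/8  =  9162.88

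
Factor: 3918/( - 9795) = - 2/5 = - 2^1*5^(  -  1)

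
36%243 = 36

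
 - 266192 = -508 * 524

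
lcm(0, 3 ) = 0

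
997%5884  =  997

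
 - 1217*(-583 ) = 709511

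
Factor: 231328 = 2^5*7229^1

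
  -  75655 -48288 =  - 123943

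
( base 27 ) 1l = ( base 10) 48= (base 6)120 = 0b110000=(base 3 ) 1210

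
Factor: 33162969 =3^1*7^1*547^1*2887^1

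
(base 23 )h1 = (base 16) 188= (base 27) ee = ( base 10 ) 392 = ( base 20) jc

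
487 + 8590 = 9077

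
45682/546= 83 + 2/3  =  83.67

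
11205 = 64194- 52989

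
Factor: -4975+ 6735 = 2^5* 5^1*11^1 = 1760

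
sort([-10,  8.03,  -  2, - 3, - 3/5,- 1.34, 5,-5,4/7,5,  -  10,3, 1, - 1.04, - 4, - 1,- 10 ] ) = [ - 10, - 10, - 10, - 5,  -  4, - 3,  -  2,-1.34, - 1.04,-1,-3/5, 4/7,1, 3,5,  5, 8.03 ]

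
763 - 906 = - 143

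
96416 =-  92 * ( - 1048 )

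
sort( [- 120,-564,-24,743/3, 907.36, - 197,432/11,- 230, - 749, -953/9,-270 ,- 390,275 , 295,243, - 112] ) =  [ - 749, - 564,-390, - 270,-230, -197, - 120, - 112,  -  953/9,-24, 432/11, 243, 743/3, 275,295, 907.36]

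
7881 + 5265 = 13146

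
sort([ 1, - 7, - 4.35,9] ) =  [ - 7,-4.35,1, 9] 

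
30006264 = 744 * 40331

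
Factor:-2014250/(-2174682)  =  1007125/1087341  =  3^( - 1 )*5^3* 7^1*43^( - 1 )*1151^1*8429^(  -  1)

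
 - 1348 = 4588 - 5936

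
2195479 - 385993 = 1809486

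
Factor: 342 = 2^1*3^2*19^1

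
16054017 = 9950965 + 6103052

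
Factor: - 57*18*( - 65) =2^1 * 3^3*5^1*13^1*19^1= 66690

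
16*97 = 1552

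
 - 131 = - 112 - 19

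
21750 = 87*250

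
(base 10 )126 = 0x7E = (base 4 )1332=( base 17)77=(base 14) 90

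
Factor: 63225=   3^2*5^2*281^1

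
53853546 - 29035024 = 24818522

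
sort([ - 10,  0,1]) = [ - 10, 0,1] 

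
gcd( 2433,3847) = 1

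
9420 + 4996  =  14416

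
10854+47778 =58632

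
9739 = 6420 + 3319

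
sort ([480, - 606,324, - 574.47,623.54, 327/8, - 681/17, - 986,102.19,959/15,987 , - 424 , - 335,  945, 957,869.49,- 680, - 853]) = [  -  986, - 853, - 680, - 606,  -  574.47, - 424 ,- 335,-681/17 , 327/8,959/15 , 102.19,324 , 480 , 623.54 , 869.49, 945, 957, 987] 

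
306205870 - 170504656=135701214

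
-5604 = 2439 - 8043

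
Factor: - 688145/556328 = -2^( - 3)*5^1*197^( - 1) *229^1*353^(-1) *601^1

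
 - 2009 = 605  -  2614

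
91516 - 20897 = 70619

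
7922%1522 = 312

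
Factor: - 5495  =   - 5^1*7^1*157^1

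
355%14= 5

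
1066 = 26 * 41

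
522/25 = 20+22/25 =20.88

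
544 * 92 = 50048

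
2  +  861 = 863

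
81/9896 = 81/9896= 0.01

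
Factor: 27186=2^1*3^1* 23^1*197^1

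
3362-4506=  - 1144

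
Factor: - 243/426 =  - 81/142 = - 2^( - 1 )*3^4 * 71^( - 1)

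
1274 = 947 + 327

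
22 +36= 58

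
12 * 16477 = 197724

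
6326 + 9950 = 16276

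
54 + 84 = 138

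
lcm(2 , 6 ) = 6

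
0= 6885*0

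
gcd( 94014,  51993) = 9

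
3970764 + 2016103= 5986867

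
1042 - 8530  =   - 7488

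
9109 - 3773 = 5336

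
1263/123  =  421/41=10.27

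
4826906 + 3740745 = 8567651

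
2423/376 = 2423/376 = 6.44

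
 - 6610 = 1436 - 8046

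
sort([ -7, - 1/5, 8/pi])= [ - 7,  -  1/5,8/pi] 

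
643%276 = 91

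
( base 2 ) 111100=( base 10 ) 60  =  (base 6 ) 140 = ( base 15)40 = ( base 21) 2i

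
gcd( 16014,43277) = 1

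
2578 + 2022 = 4600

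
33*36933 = 1218789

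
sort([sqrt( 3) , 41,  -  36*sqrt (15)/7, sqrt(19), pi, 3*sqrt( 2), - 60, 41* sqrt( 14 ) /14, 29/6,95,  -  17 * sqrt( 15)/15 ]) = [ - 60,-36*sqrt(15) /7, - 17*sqrt(15 ) /15,sqrt( 3), pi, 3*sqrt( 2 ), sqrt( 19 ),29/6, 41*sqrt( 14 )/14,41, 95]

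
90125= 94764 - 4639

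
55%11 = 0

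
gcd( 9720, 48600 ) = 9720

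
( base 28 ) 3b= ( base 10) 95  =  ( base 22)47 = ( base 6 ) 235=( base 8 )137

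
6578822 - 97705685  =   - 91126863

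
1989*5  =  9945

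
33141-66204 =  - 33063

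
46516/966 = 23258/483= 48.15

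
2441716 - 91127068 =-88685352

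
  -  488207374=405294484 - 893501858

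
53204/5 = 10640  +  4/5 = 10640.80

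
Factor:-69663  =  -3^1*11^1*2111^1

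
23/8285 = 23/8285 = 0.00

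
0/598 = 0 = 0.00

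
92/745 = 92/745=   0.12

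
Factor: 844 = 2^2*211^1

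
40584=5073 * 8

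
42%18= 6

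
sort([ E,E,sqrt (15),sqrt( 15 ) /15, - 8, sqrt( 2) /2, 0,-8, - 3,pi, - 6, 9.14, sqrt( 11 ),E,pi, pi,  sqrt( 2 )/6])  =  [ - 8,-8, -6,-3, 0,sqrt (2) /6,sqrt( 15)/15,  sqrt( 2)/2,E,E,E,pi,  pi, pi,sqrt( 11),sqrt( 15),9.14 ]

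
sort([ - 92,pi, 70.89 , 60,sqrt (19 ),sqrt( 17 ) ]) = [ - 92,pi, sqrt(17),sqrt( 19 ),60, 70.89]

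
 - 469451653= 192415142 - 661866795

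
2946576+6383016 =9329592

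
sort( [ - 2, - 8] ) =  [- 8, - 2 ]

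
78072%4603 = 4424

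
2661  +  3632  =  6293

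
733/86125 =733/86125 = 0.01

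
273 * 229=62517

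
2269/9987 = 2269/9987 =0.23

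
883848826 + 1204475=885053301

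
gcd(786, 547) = 1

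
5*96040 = 480200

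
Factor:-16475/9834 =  - 2^(-1)*3^( - 1) * 5^2 * 11^(-1 )*149^ (-1)*659^1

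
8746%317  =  187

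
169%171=169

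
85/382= 85/382 =0.22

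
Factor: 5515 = 5^1 *1103^1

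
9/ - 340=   -  9/340 = - 0.03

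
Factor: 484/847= 2^2 * 7^( - 1) = 4/7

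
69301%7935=5821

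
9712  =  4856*2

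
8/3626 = 4/1813= 0.00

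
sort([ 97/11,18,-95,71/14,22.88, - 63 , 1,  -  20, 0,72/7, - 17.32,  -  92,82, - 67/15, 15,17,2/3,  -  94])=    [ - 95,-94, -92 , - 63 ,-20 , - 17.32, - 67/15, 0, 2/3, 1,  71/14,97/11,72/7, 15, 17, 18,  22.88, 82 ]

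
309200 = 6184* 50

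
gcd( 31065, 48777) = 3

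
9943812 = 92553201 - 82609389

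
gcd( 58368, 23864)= 152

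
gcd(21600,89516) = 4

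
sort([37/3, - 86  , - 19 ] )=[ - 86, - 19,37/3]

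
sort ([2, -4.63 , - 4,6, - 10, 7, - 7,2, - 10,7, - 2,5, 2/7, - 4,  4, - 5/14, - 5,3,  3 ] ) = [ - 10, - 10, - 7, - 5, - 4.63, - 4, -4, - 2,  -  5/14,2/7, 2, 2, 3,3,4, 5, 6,  7,7 ]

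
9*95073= 855657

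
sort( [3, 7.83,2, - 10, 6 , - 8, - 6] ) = [ - 10, - 8,  -  6,2,3, 6, 7.83]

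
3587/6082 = 3587/6082 = 0.59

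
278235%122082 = 34071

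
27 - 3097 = -3070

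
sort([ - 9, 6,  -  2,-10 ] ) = [ - 10, - 9, - 2,6 ] 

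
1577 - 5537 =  - 3960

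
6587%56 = 35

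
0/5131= 0 = 0.00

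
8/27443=8/27443 =0.00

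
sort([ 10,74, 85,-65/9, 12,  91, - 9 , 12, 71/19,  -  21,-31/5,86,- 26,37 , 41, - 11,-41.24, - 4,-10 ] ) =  [-41.24,-26,-21 ,-11, - 10,-9,  -  65/9, - 31/5,-4,71/19, 10, 12, 12,37 , 41,74,85, 86 , 91 ] 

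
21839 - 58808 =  - 36969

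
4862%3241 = 1621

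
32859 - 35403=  - 2544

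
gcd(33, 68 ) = 1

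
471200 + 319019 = 790219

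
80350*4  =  321400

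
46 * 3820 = 175720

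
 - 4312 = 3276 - 7588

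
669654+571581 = 1241235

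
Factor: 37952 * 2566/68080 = 6086552/4255 = 2^3*5^(  -  1)* 23^(- 1 )*37^(- 1)*593^1*1283^1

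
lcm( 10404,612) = 10404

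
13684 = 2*6842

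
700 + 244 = 944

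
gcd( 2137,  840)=1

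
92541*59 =5459919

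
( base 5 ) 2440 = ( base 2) 101110010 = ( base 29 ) cm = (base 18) 12A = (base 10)370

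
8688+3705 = 12393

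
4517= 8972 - 4455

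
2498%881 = 736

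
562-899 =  - 337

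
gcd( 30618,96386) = 2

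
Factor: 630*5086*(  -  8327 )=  -26681206860 = -2^2*3^2 * 5^1 * 7^1*11^1*757^1*2543^1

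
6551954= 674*9721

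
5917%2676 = 565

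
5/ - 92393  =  -1 + 92388/92393 = - 0.00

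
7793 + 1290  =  9083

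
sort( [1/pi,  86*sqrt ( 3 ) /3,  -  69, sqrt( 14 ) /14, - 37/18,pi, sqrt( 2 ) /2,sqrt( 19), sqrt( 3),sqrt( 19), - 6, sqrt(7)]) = [ - 69, -6, - 37/18, sqrt(14 ) /14,1/pi, sqrt( 2 ) /2,  sqrt (3), sqrt( 7),pi, sqrt( 19 ),  sqrt (19 ),86*sqrt(3 ) /3 ] 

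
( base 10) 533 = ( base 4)20111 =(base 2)1000010101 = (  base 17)1e6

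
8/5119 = 8/5119 =0.00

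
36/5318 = 18/2659 = 0.01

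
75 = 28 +47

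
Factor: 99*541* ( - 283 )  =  -3^2*11^1 * 283^1*541^1 = - 15157197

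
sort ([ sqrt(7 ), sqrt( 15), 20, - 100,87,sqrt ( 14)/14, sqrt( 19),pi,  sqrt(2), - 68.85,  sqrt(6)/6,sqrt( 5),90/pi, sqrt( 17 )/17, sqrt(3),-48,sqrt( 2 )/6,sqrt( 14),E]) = [-100,  -  68.85, - 48, sqrt( 2)/6,sqrt( 17) /17,sqrt( 14)/14,sqrt( 6) /6, sqrt( 2),sqrt(3),sqrt( 5),sqrt(7) , E,pi,sqrt(14),sqrt( 15),sqrt( 19),20,90/pi , 87 ]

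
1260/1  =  1260 = 1260.00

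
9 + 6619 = 6628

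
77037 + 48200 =125237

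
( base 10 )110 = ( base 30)3K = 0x6E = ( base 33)3B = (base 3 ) 11002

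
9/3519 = 1/391 = 0.00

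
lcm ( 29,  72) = 2088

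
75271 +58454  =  133725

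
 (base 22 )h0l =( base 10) 8249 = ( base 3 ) 102022112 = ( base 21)IEH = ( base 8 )20071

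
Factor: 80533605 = 3^1*5^1*5368907^1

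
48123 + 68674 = 116797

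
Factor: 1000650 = 2^1*3^1*5^2*7^1*953^1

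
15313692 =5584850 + 9728842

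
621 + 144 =765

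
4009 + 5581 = 9590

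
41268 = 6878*6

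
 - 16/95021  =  -16/95021 = - 0.00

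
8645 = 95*91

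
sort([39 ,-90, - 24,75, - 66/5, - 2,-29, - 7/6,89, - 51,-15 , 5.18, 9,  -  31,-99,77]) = [ - 99, - 90, - 51, - 31, - 29, - 24, - 15 , - 66/5 , - 2  , - 7/6, 5.18 , 9 , 39, 75, 77, 89]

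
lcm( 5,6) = 30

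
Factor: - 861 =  - 3^1 * 7^1*41^1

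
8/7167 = 8/7167 = 0.00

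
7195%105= 55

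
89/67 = 1 + 22/67 =1.33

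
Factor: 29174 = 2^1 * 29^1*503^1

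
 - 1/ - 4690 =1/4690 = 0.00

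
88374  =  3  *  29458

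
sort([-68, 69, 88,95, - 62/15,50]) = [ - 68, - 62/15,50 , 69,  88, 95 ]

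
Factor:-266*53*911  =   - 12843278 = - 2^1*7^1 * 19^1*53^1*911^1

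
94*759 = 71346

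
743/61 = 12 + 11/61 = 12.18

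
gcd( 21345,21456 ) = 3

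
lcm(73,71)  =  5183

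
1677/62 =27+3/62  =  27.05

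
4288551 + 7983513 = 12272064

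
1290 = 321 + 969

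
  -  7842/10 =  - 3921/5  =  - 784.20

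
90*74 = 6660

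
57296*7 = 401072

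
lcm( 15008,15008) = 15008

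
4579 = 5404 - 825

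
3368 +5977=9345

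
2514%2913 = 2514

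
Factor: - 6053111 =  - 6053111^1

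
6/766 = 3/383 = 0.01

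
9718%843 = 445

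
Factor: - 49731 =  - 3^1*11^2*137^1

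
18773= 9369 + 9404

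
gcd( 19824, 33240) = 24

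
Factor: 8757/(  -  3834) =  - 2^( - 1)*3^(  -  1)*  7^1 * 71^( - 1) * 139^1 = - 973/426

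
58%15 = 13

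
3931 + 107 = 4038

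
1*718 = 718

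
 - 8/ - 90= 4/45 = 0.09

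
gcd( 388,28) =4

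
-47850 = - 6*7975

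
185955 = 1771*105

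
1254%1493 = 1254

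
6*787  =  4722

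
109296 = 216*506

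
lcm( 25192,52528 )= 2468816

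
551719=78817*7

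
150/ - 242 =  - 75/121 = - 0.62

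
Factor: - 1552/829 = - 2^4 * 97^1*829^( - 1) 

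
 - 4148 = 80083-84231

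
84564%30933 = 22698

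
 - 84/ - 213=28/71 = 0.39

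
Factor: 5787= 3^2*643^1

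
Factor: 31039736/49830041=2^3*7^2*13^1 *6091^1 * 49830041^(  -  1)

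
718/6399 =718/6399 = 0.11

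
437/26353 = 23/1387   =  0.02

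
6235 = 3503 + 2732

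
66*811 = 53526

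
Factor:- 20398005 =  - 3^2  *  5^1 * 453289^1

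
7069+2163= 9232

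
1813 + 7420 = 9233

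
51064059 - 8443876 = 42620183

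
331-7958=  - 7627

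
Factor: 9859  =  9859^1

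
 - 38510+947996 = 909486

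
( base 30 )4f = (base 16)87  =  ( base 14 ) 99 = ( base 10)135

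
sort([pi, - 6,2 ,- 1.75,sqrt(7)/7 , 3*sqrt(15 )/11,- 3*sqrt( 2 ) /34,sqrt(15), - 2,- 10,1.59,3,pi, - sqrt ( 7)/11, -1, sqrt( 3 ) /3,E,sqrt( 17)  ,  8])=[ - 10, - 6, - 2, - 1.75, - 1, - sqrt( 7 )/11,  -  3*sqrt( 2 ) /34, sqrt( 7)/7,sqrt( 3)/3, 3*sqrt(15)/11,  1.59,2,E,3,pi,pi,sqrt( 15 ),  sqrt( 17) , 8] 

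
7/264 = 7/264 = 0.03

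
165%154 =11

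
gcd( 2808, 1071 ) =9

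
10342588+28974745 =39317333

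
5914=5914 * 1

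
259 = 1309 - 1050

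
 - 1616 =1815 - 3431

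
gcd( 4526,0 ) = 4526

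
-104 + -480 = - 584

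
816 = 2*408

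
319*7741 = 2469379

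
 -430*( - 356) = 153080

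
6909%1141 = 63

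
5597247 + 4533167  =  10130414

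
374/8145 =374/8145 =0.05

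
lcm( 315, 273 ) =4095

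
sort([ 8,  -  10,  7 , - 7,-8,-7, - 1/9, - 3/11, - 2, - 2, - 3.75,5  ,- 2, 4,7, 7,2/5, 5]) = [ - 10, - 8, - 7 , - 7,- 3.75, - 2, - 2, - 2, - 3/11,-1/9,2/5,4,5, 5, 7,7, 7,8] 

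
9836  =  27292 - 17456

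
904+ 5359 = 6263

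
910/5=182=182.00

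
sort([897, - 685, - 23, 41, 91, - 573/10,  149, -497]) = [ - 685,- 497,  -  573/10, - 23,41,91,149,897 ] 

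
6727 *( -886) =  - 5960122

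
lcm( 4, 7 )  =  28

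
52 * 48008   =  2496416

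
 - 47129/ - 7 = 6732 + 5/7 = 6732.71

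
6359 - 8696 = - 2337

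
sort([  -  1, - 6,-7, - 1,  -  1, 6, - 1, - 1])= [-7,  -  6,-1, - 1,  -  1,-1, - 1,6]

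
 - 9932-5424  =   - 15356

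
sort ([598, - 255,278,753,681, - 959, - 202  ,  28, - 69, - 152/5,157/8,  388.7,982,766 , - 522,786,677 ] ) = [ - 959, - 522,-255, - 202, - 69, - 152/5,157/8,28,278, 388.7,598, 677,681, 753,766,786, 982] 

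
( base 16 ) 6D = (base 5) 414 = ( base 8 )155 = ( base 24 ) 4D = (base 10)109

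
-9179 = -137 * 67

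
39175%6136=2359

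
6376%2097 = 85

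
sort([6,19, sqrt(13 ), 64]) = [sqrt( 13 ), 6, 19,64 ]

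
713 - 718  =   - 5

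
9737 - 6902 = 2835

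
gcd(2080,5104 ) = 16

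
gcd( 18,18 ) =18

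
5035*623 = 3136805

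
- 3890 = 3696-7586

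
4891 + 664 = 5555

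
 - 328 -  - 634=306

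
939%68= 55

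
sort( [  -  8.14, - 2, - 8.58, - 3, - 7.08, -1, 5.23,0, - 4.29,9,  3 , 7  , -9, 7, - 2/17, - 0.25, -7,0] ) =[-9, - 8.58, - 8.14, - 7.08, - 7, - 4.29, - 3, - 2, - 1,- 0.25, - 2/17, 0 , 0, 3 , 5.23,7, 7, 9] 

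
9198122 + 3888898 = 13087020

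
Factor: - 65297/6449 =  - 17^1*23^1*167^1 * 6449^(-1 ) 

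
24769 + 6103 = 30872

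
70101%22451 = 2748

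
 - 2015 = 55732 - 57747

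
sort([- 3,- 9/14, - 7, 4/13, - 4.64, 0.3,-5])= [ - 7,- 5, - 4.64, - 3, - 9/14, 0.3, 4/13 ]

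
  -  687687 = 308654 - 996341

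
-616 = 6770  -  7386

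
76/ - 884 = -19/221= -0.09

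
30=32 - 2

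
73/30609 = 73/30609 = 0.00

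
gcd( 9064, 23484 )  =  412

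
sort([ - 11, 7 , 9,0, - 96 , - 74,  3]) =[ - 96, - 74, - 11, 0,3, 7, 9]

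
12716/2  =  6358 = 6358.00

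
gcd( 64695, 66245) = 5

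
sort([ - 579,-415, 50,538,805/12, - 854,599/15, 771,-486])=[  -  854,-579, - 486,-415, 599/15, 50, 805/12, 538,771]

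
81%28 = 25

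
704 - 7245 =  -6541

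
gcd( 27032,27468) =436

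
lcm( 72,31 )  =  2232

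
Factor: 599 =599^1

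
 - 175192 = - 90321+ - 84871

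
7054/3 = 2351  +  1/3  =  2351.33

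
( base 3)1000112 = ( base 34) LT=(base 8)1347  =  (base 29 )PI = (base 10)743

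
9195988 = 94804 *97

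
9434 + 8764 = 18198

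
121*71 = 8591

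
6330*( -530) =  - 3354900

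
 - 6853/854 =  - 979/122 = -  8.02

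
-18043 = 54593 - 72636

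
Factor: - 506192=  - 2^4*17^1*1861^1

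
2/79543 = 2/79543= 0.00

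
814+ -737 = 77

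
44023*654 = 28791042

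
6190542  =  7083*874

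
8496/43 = 197+25/43 = 197.58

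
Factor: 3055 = 5^1 *13^1*47^1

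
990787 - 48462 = 942325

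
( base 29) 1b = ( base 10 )40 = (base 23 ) 1h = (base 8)50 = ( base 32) 18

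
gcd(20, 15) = 5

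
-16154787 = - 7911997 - 8242790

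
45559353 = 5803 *7851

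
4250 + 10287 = 14537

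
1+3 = 4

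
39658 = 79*502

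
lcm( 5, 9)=45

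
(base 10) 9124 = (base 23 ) h5g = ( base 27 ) CDP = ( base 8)21644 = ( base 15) 2A84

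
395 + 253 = 648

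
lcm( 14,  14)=14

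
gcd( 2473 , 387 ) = 1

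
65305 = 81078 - 15773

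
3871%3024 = 847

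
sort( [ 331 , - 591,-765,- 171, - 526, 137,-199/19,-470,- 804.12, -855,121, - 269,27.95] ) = [ - 855, - 804.12, - 765,-591,-526,-470,-269,-171, - 199/19,27.95, 121,137, 331]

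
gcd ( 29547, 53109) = 63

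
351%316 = 35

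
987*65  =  64155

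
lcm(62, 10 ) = 310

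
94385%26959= 13508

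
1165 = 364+801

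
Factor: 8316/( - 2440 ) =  - 2^( - 1)*3^3*5^( - 1)*7^1 * 11^1* 61^( - 1 ) = -2079/610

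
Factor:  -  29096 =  - 2^3 * 3637^1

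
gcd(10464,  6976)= 3488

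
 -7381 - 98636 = - 106017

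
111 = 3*37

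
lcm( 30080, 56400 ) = 451200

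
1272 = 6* 212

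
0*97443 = 0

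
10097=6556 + 3541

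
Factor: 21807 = 3^2*  2423^1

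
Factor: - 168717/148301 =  - 3^1*56239^1* 148301^( - 1)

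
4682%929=37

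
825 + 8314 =9139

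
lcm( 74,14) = 518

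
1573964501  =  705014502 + 868949999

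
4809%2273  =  263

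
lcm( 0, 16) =0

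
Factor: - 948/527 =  - 2^2 * 3^1*17^( - 1)*31^ (  -  1)*79^1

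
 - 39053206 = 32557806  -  71611012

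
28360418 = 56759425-28399007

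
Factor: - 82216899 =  - 3^2*9135211^1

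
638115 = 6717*95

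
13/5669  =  13/5669 = 0.00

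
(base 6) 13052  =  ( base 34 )1o4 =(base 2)11110111000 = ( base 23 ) 3gl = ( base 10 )1976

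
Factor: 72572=2^2*18143^1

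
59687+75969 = 135656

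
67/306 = 67/306 = 0.22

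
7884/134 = 3942/67= 58.84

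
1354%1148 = 206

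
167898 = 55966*3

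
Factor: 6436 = 2^2 * 1609^1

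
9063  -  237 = 8826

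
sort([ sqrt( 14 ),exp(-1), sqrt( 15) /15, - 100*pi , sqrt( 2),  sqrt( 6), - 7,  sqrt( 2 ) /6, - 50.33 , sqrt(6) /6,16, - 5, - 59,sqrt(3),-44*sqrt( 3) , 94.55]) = [ - 100* pi , - 44*sqrt ( 3), - 59,-50.33 ,- 7, - 5,sqrt( 2)/6, sqrt( 15) /15 , exp( - 1),sqrt( 6) /6 , sqrt(2) , sqrt(  3), sqrt( 6), sqrt ( 14) , 16, 94.55]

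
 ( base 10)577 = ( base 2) 1001000001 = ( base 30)j7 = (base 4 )21001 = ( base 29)jq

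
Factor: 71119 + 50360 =3^1*40493^1=121479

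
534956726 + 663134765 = 1198091491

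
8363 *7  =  58541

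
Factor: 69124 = 2^2*11^1*1571^1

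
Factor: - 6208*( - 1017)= 6313536 = 2^6*3^2*97^1*113^1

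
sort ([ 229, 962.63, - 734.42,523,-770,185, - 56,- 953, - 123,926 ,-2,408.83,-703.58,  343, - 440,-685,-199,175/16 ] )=[ -953,- 770,-734.42,-703.58, - 685, - 440, - 199, - 123,-56, - 2,175/16,185,229 , 343,408.83,523, 926,962.63]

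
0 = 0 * 8127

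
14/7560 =1/540  =  0.00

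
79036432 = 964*81988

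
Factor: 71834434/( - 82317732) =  - 2^(  -  1)*3^( - 1 )*  149^(  -  1)*1753^1*2927^1*6577^( - 1 )=- 5131031/5879838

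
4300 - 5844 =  - 1544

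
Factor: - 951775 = -5^2*11^1*3461^1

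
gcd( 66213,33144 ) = 3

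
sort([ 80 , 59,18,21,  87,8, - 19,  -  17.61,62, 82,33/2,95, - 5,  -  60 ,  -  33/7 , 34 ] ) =[-60, - 19, - 17.61, - 5, - 33/7,8,33/2,18,21,  34 , 59,62, 80,82,87,95] 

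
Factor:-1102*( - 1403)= 2^1  *  19^1*23^1*29^1*61^1 = 1546106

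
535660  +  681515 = 1217175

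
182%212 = 182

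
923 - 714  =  209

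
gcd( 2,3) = 1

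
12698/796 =15 + 379/398 = 15.95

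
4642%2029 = 584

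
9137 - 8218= 919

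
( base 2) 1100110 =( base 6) 250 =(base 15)6c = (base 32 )36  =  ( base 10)102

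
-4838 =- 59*82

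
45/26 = 45/26 = 1.73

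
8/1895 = 8/1895  =  0.00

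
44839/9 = 44839/9 = 4982.11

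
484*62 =30008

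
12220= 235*52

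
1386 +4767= 6153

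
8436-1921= 6515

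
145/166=145/166  =  0.87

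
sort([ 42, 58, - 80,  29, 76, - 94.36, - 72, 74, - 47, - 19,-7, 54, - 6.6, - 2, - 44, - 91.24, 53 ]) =[ - 94.36, - 91.24, - 80, - 72,-47, - 44,-19, - 7, - 6.6,-2,29, 42,  53,54, 58, 74, 76]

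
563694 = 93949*6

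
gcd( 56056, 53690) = 182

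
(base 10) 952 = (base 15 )437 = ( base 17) 350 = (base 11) 796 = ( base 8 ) 1670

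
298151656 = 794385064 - 496233408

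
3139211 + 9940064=13079275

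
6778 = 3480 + 3298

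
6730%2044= 598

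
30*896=26880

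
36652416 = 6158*5952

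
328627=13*25279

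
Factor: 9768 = 2^3*3^1*11^1*37^1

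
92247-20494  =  71753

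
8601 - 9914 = -1313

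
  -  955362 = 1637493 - 2592855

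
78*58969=4599582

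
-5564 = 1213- 6777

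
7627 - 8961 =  - 1334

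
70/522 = 35/261  =  0.13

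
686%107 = 44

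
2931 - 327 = 2604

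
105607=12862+92745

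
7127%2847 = 1433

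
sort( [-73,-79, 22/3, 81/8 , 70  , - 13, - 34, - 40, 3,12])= [ - 79, - 73,-40 , -34 , - 13,  3,  22/3,  81/8,12 , 70 ]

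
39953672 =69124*578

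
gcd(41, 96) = 1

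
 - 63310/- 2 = 31655/1= 31655.00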